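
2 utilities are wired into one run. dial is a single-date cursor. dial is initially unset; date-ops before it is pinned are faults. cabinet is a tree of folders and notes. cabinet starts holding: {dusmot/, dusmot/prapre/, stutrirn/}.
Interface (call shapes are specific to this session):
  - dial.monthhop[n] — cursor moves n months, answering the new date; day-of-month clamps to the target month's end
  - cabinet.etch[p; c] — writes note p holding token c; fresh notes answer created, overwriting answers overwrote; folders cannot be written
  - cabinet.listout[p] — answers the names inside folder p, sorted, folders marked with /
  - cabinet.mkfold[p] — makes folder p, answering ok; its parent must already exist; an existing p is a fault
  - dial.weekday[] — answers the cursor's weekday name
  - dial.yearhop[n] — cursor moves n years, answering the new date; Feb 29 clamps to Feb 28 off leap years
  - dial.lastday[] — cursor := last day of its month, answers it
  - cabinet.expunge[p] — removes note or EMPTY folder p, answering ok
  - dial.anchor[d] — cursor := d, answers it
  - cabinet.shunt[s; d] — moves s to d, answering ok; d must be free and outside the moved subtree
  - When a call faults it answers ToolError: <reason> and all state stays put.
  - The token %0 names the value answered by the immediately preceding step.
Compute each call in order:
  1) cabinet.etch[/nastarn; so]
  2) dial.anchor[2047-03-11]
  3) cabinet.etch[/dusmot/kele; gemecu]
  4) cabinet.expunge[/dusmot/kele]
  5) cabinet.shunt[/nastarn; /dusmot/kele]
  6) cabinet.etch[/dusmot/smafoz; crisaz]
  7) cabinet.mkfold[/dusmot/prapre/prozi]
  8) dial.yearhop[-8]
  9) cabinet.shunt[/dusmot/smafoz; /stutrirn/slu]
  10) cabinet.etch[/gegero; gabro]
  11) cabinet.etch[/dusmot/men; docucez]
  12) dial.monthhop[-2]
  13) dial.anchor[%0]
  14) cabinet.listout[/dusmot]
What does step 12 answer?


I invoke cabinet.etch passing p='/nastarn', c='so', and see created.
Then dial.anchor passing d='2047-03-11', yielding 2047-03-11.
I run cabinet.etch passing p='/dusmot/kele', c='gemecu', and see created.
I use cabinet.expunge passing p='/dusmot/kele': ok.
I use cabinet.shunt passing s='/nastarn', d='/dusmot/kele', and see ok.
Calling cabinet.etch passing p='/dusmot/smafoz', c='crisaz', and get created.
Next I call cabinet.mkfold passing p='/dusmot/prapre/prozi', which returns ok.
I call dial.yearhop passing n='-8', yielding 2039-03-11.
Invoking cabinet.shunt passing s='/dusmot/smafoz', d='/stutrirn/slu', and observe ok.
Now I run cabinet.etch passing p='/gegero', c='gabro', and get created.
I invoke cabinet.etch passing p='/dusmot/men', c='docucez', and see created.
Next I call dial.monthhop passing n='-2', and get 2039-01-11.
Then dial.anchor passing d='%0', and see 2039-01-11.
I run cabinet.listout passing p='/dusmot', giving [kele, men, prapre/].

Answer: 2039-01-11


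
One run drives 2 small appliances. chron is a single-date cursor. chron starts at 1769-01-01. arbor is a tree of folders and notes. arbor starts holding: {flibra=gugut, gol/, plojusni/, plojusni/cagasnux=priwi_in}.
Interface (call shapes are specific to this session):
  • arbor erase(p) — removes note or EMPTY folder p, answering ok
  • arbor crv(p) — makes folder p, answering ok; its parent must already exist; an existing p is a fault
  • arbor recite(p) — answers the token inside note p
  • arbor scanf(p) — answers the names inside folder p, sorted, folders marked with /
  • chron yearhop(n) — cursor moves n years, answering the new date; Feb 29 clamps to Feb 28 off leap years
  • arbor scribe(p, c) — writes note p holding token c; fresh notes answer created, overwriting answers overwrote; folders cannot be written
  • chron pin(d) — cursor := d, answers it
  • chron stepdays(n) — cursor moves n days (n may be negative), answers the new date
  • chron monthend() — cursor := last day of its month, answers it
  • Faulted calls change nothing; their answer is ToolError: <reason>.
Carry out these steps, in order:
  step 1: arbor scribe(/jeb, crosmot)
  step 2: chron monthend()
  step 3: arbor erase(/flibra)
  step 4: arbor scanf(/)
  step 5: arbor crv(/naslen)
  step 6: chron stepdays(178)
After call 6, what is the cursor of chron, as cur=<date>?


Answer: cur=1769-07-28

Derivation:
I use arbor scribe on p→/jeb, c→crosmot, → created.
Using chron monthend, and see 1769-01-31.
Invoking arbor erase on p→/flibra, and get ok.
I call arbor scanf on p→/, giving [gol/, jeb, plojusni/].
I call arbor crv on p→/naslen, — result: ok.
Now I run chron stepdays on n→178, and observe 1769-07-28.


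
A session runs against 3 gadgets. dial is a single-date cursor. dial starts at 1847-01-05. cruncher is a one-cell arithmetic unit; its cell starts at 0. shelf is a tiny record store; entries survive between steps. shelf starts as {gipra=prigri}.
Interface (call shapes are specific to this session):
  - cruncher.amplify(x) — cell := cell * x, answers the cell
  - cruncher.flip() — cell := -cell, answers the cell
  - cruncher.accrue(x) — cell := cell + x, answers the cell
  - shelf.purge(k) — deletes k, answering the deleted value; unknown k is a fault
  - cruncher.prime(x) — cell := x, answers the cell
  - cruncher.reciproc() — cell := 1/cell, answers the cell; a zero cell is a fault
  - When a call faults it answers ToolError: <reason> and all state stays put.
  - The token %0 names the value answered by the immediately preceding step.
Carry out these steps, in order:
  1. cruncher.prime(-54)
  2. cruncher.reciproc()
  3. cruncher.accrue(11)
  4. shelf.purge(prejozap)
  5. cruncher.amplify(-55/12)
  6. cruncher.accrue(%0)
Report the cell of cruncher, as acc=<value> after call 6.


-> cruncher.prime(x: -54)
<- -54
-> cruncher.reciproc()
<- -1/54
-> cruncher.accrue(x: 11)
<- 593/54
-> shelf.purge(k: prejozap)
<- ToolError: no such key prejozap
-> cruncher.amplify(x: -55/12)
<- -32615/648
-> cruncher.accrue(x: %0)
<- -32615/324

Answer: acc=-32615/324


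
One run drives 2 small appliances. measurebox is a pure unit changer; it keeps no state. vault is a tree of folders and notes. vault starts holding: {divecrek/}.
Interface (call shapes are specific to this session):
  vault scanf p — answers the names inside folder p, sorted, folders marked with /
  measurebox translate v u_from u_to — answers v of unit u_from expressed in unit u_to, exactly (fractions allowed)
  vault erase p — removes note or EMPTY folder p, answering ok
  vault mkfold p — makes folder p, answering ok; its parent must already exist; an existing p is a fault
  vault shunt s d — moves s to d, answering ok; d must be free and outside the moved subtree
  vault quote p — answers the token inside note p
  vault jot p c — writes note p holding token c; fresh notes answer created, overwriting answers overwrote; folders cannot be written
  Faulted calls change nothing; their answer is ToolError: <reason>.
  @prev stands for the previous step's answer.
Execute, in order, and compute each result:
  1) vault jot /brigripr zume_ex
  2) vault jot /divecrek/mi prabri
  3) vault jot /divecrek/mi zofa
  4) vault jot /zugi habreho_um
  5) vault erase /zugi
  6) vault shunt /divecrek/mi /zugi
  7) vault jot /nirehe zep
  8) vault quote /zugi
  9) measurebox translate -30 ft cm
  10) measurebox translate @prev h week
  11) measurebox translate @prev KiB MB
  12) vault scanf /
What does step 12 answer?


% vault jot p→/brigripr c→zume_ex
= created
% vault jot p→/divecrek/mi c→prabri
= created
% vault jot p→/divecrek/mi c→zofa
= overwrote
% vault jot p→/zugi c→habreho_um
= created
% vault erase p→/zugi
= ok
% vault shunt s→/divecrek/mi d→/zugi
= ok
% vault jot p→/nirehe c→zep
= created
% vault quote p→/zugi
= zofa
% measurebox translate v→-30 u_from→ft u_to→cm
= -4572/5
% measurebox translate v→@prev u_from→h u_to→week
= -381/70
% measurebox translate v→@prev u_from→KiB u_to→MB
= -3048/546875
% vault scanf p→/
= [brigripr, divecrek/, nirehe, zugi]

Answer: [brigripr, divecrek/, nirehe, zugi]


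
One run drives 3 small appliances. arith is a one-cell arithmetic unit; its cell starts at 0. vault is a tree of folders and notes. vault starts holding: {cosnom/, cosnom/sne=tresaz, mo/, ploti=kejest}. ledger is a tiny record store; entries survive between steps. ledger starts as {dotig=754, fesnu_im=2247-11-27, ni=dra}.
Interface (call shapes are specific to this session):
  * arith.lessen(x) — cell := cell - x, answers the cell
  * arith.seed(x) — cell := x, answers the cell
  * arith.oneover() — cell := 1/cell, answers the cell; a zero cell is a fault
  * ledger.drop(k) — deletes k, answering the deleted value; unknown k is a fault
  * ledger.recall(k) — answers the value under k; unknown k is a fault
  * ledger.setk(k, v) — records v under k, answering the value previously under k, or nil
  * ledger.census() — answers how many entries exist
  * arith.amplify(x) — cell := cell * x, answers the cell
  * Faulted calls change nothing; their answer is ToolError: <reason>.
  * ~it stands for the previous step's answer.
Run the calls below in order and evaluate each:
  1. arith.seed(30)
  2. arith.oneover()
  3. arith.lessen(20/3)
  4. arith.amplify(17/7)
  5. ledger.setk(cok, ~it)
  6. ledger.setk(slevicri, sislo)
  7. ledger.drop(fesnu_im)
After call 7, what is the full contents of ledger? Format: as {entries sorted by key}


>> seed(30)
<< 30
>> oneover()
<< 1/30
>> lessen(20/3)
<< -199/30
>> amplify(17/7)
<< -3383/210
>> setk(cok, ~it)
<< nil
>> setk(slevicri, sislo)
<< nil
>> drop(fesnu_im)
<< 2247-11-27

Answer: {cok=-3383/210, dotig=754, ni=dra, slevicri=sislo}


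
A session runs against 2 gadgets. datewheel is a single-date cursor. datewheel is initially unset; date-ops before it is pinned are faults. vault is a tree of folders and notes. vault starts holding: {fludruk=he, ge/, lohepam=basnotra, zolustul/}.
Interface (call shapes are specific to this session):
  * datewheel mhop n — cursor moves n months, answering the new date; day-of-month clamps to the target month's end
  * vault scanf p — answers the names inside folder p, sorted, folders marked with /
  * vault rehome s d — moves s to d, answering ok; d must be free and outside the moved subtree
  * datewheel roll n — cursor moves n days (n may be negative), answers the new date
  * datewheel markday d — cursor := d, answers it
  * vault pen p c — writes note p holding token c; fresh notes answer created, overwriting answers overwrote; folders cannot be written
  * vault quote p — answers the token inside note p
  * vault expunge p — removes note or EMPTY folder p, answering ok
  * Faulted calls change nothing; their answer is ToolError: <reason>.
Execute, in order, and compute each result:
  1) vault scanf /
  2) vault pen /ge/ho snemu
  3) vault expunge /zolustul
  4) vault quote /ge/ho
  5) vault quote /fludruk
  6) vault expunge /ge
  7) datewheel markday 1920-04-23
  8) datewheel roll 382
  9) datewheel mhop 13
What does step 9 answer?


Answer: 1922-06-10

Derivation:
% vault scanf(p: /) : [fludruk, ge/, lohepam, zolustul/]
% vault pen(p: /ge/ho, c: snemu) : created
% vault expunge(p: /zolustul) : ok
% vault quote(p: /ge/ho) : snemu
% vault quote(p: /fludruk) : he
% vault expunge(p: /ge) : ToolError: not empty
% datewheel markday(d: 1920-04-23) : 1920-04-23
% datewheel roll(n: 382) : 1921-05-10
% datewheel mhop(n: 13) : 1922-06-10


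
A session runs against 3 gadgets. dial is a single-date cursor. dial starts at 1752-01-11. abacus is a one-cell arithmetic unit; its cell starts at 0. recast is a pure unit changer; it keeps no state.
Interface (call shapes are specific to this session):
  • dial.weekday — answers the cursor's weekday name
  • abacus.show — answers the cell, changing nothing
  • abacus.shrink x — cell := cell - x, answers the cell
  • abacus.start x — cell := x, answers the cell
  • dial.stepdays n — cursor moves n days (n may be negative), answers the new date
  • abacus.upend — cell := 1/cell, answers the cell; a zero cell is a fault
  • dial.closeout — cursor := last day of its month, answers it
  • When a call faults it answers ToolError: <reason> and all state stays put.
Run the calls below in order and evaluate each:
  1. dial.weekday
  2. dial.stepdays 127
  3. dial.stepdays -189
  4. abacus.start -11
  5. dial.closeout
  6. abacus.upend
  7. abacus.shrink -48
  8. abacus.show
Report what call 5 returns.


Do: dial.weekday[]
See: Tuesday
Do: dial.stepdays[127]
See: 1752-05-17
Do: dial.stepdays[-189]
See: 1751-11-10
Do: abacus.start[-11]
See: -11
Do: dial.closeout[]
See: 1751-11-30
Do: abacus.upend[]
See: -1/11
Do: abacus.shrink[-48]
See: 527/11
Do: abacus.show[]
See: 527/11

Answer: 1751-11-30


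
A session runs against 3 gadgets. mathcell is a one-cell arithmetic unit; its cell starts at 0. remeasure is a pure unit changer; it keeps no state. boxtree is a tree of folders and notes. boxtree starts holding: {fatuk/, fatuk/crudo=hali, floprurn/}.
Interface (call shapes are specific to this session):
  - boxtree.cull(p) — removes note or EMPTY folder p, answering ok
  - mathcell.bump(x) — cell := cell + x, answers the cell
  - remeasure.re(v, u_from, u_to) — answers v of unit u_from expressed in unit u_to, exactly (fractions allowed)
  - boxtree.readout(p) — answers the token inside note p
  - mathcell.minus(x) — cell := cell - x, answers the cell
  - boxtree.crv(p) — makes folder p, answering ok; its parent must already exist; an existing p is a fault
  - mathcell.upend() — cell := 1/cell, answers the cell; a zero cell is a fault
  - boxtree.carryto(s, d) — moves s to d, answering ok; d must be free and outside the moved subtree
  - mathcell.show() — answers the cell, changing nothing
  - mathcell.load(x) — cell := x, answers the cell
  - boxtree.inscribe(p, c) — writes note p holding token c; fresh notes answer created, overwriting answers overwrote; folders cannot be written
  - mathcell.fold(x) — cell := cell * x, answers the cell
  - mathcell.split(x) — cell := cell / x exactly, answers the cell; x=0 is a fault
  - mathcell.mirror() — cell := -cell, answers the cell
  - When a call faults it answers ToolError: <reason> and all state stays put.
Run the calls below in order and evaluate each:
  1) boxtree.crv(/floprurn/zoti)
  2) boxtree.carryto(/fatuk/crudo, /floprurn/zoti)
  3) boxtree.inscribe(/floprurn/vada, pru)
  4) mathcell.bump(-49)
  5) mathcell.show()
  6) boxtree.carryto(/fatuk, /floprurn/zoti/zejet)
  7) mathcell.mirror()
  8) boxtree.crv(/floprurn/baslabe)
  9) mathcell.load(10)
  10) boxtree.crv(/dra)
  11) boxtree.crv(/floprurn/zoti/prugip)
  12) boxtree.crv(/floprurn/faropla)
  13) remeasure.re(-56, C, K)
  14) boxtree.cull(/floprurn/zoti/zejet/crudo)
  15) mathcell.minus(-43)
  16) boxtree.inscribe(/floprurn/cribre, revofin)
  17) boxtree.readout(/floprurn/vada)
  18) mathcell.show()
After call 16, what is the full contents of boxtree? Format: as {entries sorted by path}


Step: boxtree.crv[p='/floprurn/zoti']
Result: ok
Step: boxtree.carryto[s='/fatuk/crudo'; d='/floprurn/zoti']
Result: ToolError: exists
Step: boxtree.inscribe[p='/floprurn/vada'; c='pru']
Result: created
Step: mathcell.bump[x='-49']
Result: -49
Step: mathcell.show[]
Result: -49
Step: boxtree.carryto[s='/fatuk'; d='/floprurn/zoti/zejet']
Result: ok
Step: mathcell.mirror[]
Result: 49
Step: boxtree.crv[p='/floprurn/baslabe']
Result: ok
Step: mathcell.load[x='10']
Result: 10
Step: boxtree.crv[p='/dra']
Result: ok
Step: boxtree.crv[p='/floprurn/zoti/prugip']
Result: ok
Step: boxtree.crv[p='/floprurn/faropla']
Result: ok
Step: remeasure.re[v='-56'; u_from='C'; u_to='K']
Result: 4343/20
Step: boxtree.cull[p='/floprurn/zoti/zejet/crudo']
Result: ok
Step: mathcell.minus[x='-43']
Result: 53
Step: boxtree.inscribe[p='/floprurn/cribre'; c='revofin']
Result: created
Step: boxtree.readout[p='/floprurn/vada']
Result: pru
Step: mathcell.show[]
Result: 53

Answer: {dra/, floprurn/, floprurn/baslabe/, floprurn/cribre=revofin, floprurn/faropla/, floprurn/vada=pru, floprurn/zoti/, floprurn/zoti/prugip/, floprurn/zoti/zejet/}


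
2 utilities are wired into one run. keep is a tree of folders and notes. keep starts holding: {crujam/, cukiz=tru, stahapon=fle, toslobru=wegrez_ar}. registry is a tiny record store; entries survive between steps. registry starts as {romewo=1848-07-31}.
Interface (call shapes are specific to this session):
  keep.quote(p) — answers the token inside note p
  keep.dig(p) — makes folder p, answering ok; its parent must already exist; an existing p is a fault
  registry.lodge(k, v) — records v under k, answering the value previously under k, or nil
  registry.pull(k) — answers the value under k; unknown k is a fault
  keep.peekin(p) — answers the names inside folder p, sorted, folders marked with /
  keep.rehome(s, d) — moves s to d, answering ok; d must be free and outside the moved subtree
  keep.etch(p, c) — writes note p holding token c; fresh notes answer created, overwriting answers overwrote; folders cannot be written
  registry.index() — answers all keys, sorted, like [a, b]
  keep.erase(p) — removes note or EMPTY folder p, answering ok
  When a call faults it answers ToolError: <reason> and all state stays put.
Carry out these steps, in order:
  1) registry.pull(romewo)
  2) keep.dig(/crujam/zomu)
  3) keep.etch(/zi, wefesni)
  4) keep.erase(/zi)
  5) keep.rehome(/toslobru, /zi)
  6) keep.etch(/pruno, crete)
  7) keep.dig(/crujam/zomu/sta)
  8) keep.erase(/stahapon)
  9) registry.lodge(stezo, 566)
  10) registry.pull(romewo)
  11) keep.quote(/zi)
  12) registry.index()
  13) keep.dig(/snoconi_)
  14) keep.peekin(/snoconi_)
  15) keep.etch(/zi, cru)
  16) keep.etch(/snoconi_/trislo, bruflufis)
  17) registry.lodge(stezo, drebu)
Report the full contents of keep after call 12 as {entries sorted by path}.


Answer: {crujam/, crujam/zomu/, crujam/zomu/sta/, cukiz=tru, pruno=crete, zi=wegrez_ar}

Derivation:
[in] registry.pull k='romewo'
  1848-07-31
[in] keep.dig p='/crujam/zomu'
  ok
[in] keep.etch p='/zi' c='wefesni'
  created
[in] keep.erase p='/zi'
  ok
[in] keep.rehome s='/toslobru' d='/zi'
  ok
[in] keep.etch p='/pruno' c='crete'
  created
[in] keep.dig p='/crujam/zomu/sta'
  ok
[in] keep.erase p='/stahapon'
  ok
[in] registry.lodge k='stezo' v='566'
  nil
[in] registry.pull k='romewo'
  1848-07-31
[in] keep.quote p='/zi'
  wegrez_ar
[in] registry.index
  [romewo, stezo]
[in] keep.dig p='/snoconi_'
  ok
[in] keep.peekin p='/snoconi_'
  []
[in] keep.etch p='/zi' c='cru'
  overwrote
[in] keep.etch p='/snoconi_/trislo' c='bruflufis'
  created
[in] registry.lodge k='stezo' v='drebu'
  566


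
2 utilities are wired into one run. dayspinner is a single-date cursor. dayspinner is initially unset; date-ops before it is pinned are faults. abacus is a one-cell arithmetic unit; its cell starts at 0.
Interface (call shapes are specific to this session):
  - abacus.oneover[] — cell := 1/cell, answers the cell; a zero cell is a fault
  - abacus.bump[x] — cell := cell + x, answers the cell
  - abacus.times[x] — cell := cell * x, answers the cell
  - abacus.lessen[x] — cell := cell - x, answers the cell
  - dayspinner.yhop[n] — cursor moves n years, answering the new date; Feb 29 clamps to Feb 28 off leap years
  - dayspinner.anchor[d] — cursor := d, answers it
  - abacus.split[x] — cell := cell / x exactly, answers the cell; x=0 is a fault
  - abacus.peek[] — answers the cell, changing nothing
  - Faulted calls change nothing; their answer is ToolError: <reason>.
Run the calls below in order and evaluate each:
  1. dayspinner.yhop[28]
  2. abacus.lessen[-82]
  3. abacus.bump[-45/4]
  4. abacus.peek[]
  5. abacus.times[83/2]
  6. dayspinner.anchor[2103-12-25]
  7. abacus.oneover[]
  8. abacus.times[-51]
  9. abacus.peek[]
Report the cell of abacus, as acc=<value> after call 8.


-> dayspinner.yhop(28)
<- ToolError: no date set
-> abacus.lessen(-82)
<- 82
-> abacus.bump(-45/4)
<- 283/4
-> abacus.peek()
<- 283/4
-> abacus.times(83/2)
<- 23489/8
-> dayspinner.anchor(2103-12-25)
<- 2103-12-25
-> abacus.oneover()
<- 8/23489
-> abacus.times(-51)
<- -408/23489
-> abacus.peek()
<- -408/23489

Answer: acc=-408/23489


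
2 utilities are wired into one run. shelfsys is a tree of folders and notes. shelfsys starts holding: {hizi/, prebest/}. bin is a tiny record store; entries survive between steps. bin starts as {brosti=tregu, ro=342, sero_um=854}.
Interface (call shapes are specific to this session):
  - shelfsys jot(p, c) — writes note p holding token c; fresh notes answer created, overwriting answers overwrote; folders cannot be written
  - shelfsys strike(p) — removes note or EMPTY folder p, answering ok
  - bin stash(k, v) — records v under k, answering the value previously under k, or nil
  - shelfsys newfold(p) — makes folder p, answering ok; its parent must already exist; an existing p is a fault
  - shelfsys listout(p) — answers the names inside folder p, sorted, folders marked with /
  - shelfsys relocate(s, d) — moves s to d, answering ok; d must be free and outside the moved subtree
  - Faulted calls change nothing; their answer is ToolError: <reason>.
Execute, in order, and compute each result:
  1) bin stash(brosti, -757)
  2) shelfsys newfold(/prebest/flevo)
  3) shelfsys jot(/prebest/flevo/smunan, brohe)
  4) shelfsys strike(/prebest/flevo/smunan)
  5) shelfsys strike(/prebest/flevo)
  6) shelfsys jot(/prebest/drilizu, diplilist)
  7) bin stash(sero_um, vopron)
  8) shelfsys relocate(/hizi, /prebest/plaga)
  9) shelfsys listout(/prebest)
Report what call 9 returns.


Answer: [drilizu, plaga/]

Derivation:
CALL bin stash[k→brosti; v→-757]
RET  tregu
CALL shelfsys newfold[p→/prebest/flevo]
RET  ok
CALL shelfsys jot[p→/prebest/flevo/smunan; c→brohe]
RET  created
CALL shelfsys strike[p→/prebest/flevo/smunan]
RET  ok
CALL shelfsys strike[p→/prebest/flevo]
RET  ok
CALL shelfsys jot[p→/prebest/drilizu; c→diplilist]
RET  created
CALL bin stash[k→sero_um; v→vopron]
RET  854
CALL shelfsys relocate[s→/hizi; d→/prebest/plaga]
RET  ok
CALL shelfsys listout[p→/prebest]
RET  [drilizu, plaga/]


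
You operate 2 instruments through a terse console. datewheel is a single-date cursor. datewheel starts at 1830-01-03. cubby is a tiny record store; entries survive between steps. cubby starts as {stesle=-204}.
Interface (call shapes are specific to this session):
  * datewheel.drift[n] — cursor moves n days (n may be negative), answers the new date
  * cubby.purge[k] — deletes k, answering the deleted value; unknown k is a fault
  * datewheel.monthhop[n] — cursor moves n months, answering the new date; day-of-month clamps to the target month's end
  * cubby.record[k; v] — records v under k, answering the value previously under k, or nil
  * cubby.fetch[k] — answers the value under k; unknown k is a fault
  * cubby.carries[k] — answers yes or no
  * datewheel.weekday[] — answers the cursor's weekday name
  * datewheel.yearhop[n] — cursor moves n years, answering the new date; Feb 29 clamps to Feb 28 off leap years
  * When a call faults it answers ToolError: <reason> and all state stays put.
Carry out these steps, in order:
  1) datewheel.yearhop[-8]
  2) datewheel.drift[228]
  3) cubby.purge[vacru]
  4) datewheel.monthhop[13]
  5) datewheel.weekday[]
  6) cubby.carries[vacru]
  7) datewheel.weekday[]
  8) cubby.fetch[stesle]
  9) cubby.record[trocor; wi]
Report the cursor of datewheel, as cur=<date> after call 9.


>>> yearhop n→-8
  1822-01-03
>>> drift n→228
  1822-08-19
>>> purge k→vacru
  ToolError: no such key vacru
>>> monthhop n→13
  1823-09-19
>>> weekday
  Friday
>>> carries k→vacru
  no
>>> weekday
  Friday
>>> fetch k→stesle
  -204
>>> record k→trocor v→wi
  nil

Answer: cur=1823-09-19


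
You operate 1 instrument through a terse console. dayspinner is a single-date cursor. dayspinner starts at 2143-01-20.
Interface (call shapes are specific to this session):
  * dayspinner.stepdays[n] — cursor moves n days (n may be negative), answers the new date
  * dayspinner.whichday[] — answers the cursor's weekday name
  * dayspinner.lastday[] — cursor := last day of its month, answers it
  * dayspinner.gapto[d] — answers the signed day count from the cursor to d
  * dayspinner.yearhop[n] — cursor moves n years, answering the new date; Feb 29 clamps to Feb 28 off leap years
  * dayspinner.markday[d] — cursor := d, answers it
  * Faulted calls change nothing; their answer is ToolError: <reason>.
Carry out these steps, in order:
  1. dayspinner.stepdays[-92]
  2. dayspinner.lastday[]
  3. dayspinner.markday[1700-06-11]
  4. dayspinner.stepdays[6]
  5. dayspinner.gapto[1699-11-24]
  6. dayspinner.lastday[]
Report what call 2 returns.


·→ dayspinner.stepdays(n→-92)
·← 2142-10-20
·→ dayspinner.lastday()
·← 2142-10-31
·→ dayspinner.markday(d→1700-06-11)
·← 1700-06-11
·→ dayspinner.stepdays(n→6)
·← 1700-06-17
·→ dayspinner.gapto(d→1699-11-24)
·← -205
·→ dayspinner.lastday()
·← 1700-06-30

Answer: 2142-10-31


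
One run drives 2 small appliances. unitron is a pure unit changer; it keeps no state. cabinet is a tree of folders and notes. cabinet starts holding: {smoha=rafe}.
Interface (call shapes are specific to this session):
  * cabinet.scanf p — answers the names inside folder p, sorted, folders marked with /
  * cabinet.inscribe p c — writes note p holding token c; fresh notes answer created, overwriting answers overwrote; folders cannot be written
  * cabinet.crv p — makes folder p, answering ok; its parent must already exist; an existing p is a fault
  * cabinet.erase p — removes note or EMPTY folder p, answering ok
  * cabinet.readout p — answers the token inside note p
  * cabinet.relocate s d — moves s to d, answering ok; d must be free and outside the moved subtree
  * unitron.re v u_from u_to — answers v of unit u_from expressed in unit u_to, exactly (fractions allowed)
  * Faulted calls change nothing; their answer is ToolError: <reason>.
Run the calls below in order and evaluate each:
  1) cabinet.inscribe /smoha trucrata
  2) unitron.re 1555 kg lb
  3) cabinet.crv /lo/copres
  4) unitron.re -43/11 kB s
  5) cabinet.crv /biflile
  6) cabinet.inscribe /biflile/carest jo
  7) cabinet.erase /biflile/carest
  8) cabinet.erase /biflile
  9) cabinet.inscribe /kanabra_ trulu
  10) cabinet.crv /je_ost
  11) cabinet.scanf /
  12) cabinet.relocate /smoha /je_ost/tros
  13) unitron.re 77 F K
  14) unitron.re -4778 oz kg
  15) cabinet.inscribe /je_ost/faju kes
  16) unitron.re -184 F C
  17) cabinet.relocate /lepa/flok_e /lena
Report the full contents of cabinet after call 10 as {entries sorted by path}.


! cabinet.inscribe(p: /smoha, c: trucrata) => overwrote
! unitron.re(v: 1555, u_from: kg, u_to: lb) => 155500000000/45359237
! cabinet.crv(p: /lo/copres) => ToolError: no parent
! unitron.re(v: -43/11, u_from: kB, u_to: s) => ToolError: incompatible units
! cabinet.crv(p: /biflile) => ok
! cabinet.inscribe(p: /biflile/carest, c: jo) => created
! cabinet.erase(p: /biflile/carest) => ok
! cabinet.erase(p: /biflile) => ok
! cabinet.inscribe(p: /kanabra_, c: trulu) => created
! cabinet.crv(p: /je_ost) => ok
! cabinet.scanf(p: /) => [je_ost/, kanabra_, smoha]
! cabinet.relocate(s: /smoha, d: /je_ost/tros) => ok
! unitron.re(v: 77, u_from: F, u_to: K) => 5963/20
! unitron.re(v: -4778, u_from: oz, u_to: kg) => -108363217193/800000000
! cabinet.inscribe(p: /je_ost/faju, c: kes) => created
! unitron.re(v: -184, u_from: F, u_to: C) => -120
! cabinet.relocate(s: /lepa/flok_e, d: /lena) => ToolError: not found

Answer: {je_ost/, kanabra_=trulu, smoha=trucrata}


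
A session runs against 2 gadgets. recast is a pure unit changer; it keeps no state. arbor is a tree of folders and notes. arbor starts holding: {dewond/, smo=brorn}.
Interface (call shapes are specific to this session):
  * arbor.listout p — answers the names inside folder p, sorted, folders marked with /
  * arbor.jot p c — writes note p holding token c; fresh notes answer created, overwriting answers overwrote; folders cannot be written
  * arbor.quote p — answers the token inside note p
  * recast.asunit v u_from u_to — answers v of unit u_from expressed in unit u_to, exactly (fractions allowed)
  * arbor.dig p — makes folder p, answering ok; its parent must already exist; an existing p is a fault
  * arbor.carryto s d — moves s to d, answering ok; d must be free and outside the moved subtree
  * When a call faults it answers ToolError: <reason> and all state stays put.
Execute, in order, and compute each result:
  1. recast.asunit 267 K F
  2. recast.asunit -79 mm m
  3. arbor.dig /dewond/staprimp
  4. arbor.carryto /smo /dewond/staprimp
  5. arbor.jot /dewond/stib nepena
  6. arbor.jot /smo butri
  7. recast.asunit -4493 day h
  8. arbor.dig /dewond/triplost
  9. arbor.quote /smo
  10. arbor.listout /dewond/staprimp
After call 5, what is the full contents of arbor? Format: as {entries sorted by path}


# 1. recast.asunit(v=267, u_from=K, u_to=F) => 2093/100
# 2. recast.asunit(v=-79, u_from=mm, u_to=m) => -79/1000
# 3. arbor.dig(p=/dewond/staprimp) => ok
# 4. arbor.carryto(s=/smo, d=/dewond/staprimp) => ToolError: exists
# 5. arbor.jot(p=/dewond/stib, c=nepena) => created
# 6. arbor.jot(p=/smo, c=butri) => overwrote
# 7. recast.asunit(v=-4493, u_from=day, u_to=h) => -107832
# 8. arbor.dig(p=/dewond/triplost) => ok
# 9. arbor.quote(p=/smo) => butri
# 10. arbor.listout(p=/dewond/staprimp) => []

Answer: {dewond/, dewond/staprimp/, dewond/stib=nepena, smo=brorn}


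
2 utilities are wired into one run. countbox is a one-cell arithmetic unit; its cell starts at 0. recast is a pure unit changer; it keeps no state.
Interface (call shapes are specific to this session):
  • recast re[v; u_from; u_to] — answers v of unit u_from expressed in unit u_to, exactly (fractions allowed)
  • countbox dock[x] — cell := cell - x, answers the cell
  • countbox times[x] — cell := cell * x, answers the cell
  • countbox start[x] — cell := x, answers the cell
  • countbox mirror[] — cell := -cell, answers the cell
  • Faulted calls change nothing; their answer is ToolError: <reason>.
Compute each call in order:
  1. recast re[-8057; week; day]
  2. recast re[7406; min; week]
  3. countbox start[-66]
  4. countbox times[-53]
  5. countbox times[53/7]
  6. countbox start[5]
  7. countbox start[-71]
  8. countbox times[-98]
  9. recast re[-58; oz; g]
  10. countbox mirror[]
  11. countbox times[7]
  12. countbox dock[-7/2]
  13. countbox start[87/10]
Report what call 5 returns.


~$ recast re v='-8057' u_from='week' u_to='day'
= -56399
~$ recast re v='7406' u_from='min' u_to='week'
= 529/720
~$ countbox start x='-66'
= -66
~$ countbox times x='-53'
= 3498
~$ countbox times x='53/7'
= 185394/7
~$ countbox start x='5'
= 5
~$ countbox start x='-71'
= -71
~$ countbox times x='-98'
= 6958
~$ recast re v='-58' u_from='oz' u_to='g'
= -1315417873/800000
~$ countbox mirror
= -6958
~$ countbox times x='7'
= -48706
~$ countbox dock x='-7/2'
= -97405/2
~$ countbox start x='87/10'
= 87/10

Answer: 185394/7


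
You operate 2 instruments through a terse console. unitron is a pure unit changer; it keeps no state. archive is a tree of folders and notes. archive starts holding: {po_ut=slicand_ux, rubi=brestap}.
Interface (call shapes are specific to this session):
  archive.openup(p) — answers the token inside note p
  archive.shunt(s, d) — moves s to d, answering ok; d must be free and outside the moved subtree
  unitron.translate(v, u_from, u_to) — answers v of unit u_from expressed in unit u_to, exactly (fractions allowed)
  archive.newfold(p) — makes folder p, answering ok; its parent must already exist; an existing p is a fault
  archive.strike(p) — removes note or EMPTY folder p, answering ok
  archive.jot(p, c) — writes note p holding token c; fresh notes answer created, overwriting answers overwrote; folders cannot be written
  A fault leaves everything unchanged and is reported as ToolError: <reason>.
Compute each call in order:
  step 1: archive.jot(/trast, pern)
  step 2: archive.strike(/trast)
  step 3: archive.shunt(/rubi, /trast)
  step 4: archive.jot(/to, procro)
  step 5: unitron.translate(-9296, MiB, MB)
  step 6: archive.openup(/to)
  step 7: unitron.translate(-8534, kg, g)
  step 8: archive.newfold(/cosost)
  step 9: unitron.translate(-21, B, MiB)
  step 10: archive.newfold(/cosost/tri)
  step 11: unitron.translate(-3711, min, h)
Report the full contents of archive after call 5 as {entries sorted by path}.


[in] archive.jot p→/trast c→pern
  created
[in] archive.strike p→/trast
  ok
[in] archive.shunt s→/rubi d→/trast
  ok
[in] archive.jot p→/to c→procro
  created
[in] unitron.translate v→-9296 u_from→MiB u_to→MB
  -152305664/15625
[in] archive.openup p→/to
  procro
[in] unitron.translate v→-8534 u_from→kg u_to→g
  -8534000
[in] archive.newfold p→/cosost
  ok
[in] unitron.translate v→-21 u_from→B u_to→MiB
  -21/1048576
[in] archive.newfold p→/cosost/tri
  ok
[in] unitron.translate v→-3711 u_from→min u_to→h
  -1237/20

Answer: {po_ut=slicand_ux, to=procro, trast=brestap}


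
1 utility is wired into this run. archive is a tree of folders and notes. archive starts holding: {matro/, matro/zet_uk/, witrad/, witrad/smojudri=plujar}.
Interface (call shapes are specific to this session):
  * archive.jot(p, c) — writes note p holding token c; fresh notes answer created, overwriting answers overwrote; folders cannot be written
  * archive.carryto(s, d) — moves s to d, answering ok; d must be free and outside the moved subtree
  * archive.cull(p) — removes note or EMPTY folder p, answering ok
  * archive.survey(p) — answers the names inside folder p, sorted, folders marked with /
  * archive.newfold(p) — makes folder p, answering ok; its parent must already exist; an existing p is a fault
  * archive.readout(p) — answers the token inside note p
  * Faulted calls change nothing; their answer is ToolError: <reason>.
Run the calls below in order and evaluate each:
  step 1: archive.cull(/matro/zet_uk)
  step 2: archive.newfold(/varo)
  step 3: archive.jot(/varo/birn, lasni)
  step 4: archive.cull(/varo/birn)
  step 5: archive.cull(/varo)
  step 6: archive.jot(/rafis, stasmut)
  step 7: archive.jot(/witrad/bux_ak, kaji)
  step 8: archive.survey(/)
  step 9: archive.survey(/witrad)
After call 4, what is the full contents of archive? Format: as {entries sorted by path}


>> cull(p→/matro/zet_uk)
<< ok
>> newfold(p→/varo)
<< ok
>> jot(p→/varo/birn, c→lasni)
<< created
>> cull(p→/varo/birn)
<< ok
>> cull(p→/varo)
<< ok
>> jot(p→/rafis, c→stasmut)
<< created
>> jot(p→/witrad/bux_ak, c→kaji)
<< created
>> survey(p→/)
<< [matro/, rafis, witrad/]
>> survey(p→/witrad)
<< [bux_ak, smojudri]

Answer: {matro/, varo/, witrad/, witrad/smojudri=plujar}


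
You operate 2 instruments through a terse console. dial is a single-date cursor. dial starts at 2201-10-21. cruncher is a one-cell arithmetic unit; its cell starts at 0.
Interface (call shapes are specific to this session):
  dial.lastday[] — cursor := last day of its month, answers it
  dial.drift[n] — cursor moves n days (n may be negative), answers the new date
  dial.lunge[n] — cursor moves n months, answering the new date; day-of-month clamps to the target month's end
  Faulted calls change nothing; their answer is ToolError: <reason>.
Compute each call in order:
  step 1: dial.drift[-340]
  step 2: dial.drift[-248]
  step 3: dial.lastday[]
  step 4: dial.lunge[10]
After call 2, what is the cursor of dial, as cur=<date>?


Answer: cur=2200-03-12

Derivation:
>> drift(-340)
<< 2200-11-15
>> drift(-248)
<< 2200-03-12
>> lastday()
<< 2200-03-31
>> lunge(10)
<< 2201-01-31


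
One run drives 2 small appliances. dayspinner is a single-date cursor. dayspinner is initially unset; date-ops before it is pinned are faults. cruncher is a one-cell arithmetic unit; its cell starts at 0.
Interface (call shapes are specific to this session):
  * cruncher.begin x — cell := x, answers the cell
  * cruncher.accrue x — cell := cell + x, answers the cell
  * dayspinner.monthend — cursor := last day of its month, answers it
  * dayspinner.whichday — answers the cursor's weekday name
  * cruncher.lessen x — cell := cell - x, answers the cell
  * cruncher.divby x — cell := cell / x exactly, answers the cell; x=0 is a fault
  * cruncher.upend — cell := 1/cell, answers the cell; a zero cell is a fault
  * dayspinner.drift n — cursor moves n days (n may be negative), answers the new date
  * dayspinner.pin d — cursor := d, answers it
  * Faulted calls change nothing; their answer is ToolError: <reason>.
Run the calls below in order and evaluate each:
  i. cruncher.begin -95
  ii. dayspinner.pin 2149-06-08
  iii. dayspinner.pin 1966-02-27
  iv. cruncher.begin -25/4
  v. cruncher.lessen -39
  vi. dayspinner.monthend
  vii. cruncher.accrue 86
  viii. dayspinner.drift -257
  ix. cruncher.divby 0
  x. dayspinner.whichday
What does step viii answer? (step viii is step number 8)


Answer: 1965-06-16

Derivation:
;; 1. cruncher.begin(x→-95) == -95
;; 2. dayspinner.pin(d→2149-06-08) == 2149-06-08
;; 3. dayspinner.pin(d→1966-02-27) == 1966-02-27
;; 4. cruncher.begin(x→-25/4) == -25/4
;; 5. cruncher.lessen(x→-39) == 131/4
;; 6. dayspinner.monthend() == 1966-02-28
;; 7. cruncher.accrue(x→86) == 475/4
;; 8. dayspinner.drift(n→-257) == 1965-06-16
;; 9. cruncher.divby(x→0) == ToolError: division by zero
;; 10. dayspinner.whichday() == Wednesday


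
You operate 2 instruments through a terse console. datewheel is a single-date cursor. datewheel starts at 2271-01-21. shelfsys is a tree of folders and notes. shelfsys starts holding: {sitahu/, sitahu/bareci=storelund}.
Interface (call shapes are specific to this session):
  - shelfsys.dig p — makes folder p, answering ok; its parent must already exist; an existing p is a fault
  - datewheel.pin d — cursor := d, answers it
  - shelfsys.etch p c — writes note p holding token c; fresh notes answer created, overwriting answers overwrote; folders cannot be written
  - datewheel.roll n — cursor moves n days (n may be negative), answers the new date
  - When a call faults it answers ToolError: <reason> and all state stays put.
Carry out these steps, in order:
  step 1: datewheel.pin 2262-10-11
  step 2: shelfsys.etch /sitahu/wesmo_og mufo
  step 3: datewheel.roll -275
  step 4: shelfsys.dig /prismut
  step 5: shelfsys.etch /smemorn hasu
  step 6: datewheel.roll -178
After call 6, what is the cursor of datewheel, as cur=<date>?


Step: datewheel.pin[d='2262-10-11']
Result: 2262-10-11
Step: shelfsys.etch[p='/sitahu/wesmo_og'; c='mufo']
Result: created
Step: datewheel.roll[n='-275']
Result: 2262-01-09
Step: shelfsys.dig[p='/prismut']
Result: ok
Step: shelfsys.etch[p='/smemorn'; c='hasu']
Result: created
Step: datewheel.roll[n='-178']
Result: 2261-07-15

Answer: cur=2261-07-15


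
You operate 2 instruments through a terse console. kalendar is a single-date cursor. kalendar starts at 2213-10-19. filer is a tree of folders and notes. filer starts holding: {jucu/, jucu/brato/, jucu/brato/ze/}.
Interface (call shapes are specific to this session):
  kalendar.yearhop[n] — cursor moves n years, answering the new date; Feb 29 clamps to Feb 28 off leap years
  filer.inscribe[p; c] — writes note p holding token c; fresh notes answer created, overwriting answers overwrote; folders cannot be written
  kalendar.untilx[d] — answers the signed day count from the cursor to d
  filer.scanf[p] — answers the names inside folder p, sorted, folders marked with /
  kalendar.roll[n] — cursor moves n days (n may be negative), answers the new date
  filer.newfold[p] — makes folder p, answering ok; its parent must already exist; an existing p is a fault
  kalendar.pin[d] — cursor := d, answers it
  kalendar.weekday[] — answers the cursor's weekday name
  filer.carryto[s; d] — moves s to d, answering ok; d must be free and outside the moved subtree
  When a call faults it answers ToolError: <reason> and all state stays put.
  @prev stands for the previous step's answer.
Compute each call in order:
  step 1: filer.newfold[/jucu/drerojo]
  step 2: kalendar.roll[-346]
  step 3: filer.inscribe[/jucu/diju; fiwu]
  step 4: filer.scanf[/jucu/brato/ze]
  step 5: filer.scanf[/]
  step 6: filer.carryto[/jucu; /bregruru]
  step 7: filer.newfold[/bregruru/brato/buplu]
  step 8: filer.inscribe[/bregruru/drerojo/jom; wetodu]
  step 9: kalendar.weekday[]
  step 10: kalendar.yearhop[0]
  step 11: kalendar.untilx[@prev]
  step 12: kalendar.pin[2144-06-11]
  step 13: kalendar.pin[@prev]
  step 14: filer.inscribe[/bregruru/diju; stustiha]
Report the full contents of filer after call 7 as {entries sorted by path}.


Answer: {bregruru/, bregruru/brato/, bregruru/brato/buplu/, bregruru/brato/ze/, bregruru/diju=fiwu, bregruru/drerojo/}

Derivation:
I use filer.newfold(p→/jucu/drerojo), and get ok.
I use kalendar.roll(n→-346), yielding 2212-11-07.
Then filer.inscribe(p→/jucu/diju, c→fiwu), → created.
Now I run filer.scanf(p→/jucu/brato/ze), and see [].
I try filer.scanf(p→/): [jucu/].
Using filer.carryto(s→/jucu, d→/bregruru), → ok.
Now I run filer.newfold(p→/bregruru/brato/buplu), and get ok.
Then filer.inscribe(p→/bregruru/drerojo/jom, c→wetodu): created.
Now I run kalendar.weekday, which returns Saturday.
Then kalendar.yearhop(n→0): 2212-11-07.
I use kalendar.untilx(d→@prev), and observe 0.
I use kalendar.pin(d→2144-06-11), yielding 2144-06-11.
Now I run kalendar.pin(d→@prev), — result: 2144-06-11.
Invoking filer.inscribe(p→/bregruru/diju, c→stustiha), and see overwrote.
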